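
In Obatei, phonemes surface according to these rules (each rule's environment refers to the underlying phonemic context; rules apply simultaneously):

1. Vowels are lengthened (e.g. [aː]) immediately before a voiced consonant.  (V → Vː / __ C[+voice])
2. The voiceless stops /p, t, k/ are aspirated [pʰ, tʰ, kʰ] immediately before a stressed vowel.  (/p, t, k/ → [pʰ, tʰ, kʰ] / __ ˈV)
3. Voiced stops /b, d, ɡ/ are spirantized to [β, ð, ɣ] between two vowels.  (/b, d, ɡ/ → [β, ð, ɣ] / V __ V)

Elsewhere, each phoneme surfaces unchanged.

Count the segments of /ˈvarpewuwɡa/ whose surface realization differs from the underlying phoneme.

Segments that undergo a rule: /a/ → [aː] (rule 1); /e/ → [eː] (rule 1); /u/ → [uː] (rule 1).
All other segments surface unchanged.

3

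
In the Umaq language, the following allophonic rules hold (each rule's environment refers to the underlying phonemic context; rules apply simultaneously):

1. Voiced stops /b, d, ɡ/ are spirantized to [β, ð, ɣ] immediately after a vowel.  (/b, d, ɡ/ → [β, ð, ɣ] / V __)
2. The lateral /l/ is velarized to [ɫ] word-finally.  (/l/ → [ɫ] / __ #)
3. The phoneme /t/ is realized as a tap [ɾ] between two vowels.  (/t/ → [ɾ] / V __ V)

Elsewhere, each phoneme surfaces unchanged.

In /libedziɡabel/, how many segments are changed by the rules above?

Segments that undergo a rule: /b/ → [β] (rule 1); /d/ → [ð] (rule 1); /ɡ/ → [ɣ] (rule 1); /b/ → [β] (rule 1); /l/ → [ɫ] (rule 2).
All other segments surface unchanged.

5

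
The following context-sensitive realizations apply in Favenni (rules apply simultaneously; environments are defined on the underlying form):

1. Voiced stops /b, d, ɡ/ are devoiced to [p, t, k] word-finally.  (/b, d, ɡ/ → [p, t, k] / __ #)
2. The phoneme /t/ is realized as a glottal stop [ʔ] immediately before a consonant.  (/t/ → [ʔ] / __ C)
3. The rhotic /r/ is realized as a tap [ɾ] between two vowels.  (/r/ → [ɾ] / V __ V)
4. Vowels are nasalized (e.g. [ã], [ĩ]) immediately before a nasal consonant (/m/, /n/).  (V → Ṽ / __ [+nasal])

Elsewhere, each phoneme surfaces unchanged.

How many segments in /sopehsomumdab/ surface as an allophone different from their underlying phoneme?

3

Segments that undergo a rule: /o/ → [õ] (rule 4); /u/ → [ũ] (rule 4); /b/ → [p] (rule 1).
All other segments surface unchanged.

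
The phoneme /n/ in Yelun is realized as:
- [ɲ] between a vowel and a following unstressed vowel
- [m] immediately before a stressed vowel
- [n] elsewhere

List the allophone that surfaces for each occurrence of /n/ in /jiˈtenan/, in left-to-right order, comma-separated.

Occurrence 1 (position 5): between a vowel and a following unstressed vowel → [ɲ].
Occurrence 2 (position 7): no conditioning environment matches → elsewhere allophone [n].

[ɲ], [n]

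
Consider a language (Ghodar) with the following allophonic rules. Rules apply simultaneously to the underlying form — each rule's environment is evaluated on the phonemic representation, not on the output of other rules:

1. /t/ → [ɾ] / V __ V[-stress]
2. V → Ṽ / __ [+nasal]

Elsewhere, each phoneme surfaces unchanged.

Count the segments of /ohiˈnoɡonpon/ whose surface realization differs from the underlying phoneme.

Segments that undergo a rule: /i/ → [ĩ] (rule 2); /o/ → [õ] (rule 2); /o/ → [õ] (rule 2).
All other segments surface unchanged.

3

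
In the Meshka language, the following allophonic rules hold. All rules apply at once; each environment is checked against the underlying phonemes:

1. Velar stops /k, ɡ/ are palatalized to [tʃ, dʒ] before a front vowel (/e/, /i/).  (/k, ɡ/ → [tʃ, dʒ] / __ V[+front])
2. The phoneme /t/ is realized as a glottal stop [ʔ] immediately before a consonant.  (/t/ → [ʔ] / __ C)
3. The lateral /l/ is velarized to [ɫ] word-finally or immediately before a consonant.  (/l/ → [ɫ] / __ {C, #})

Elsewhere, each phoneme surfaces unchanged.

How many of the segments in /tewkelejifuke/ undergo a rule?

Segments that undergo a rule: /k/ → [tʃ] (rule 1); /k/ → [tʃ] (rule 1).
All other segments surface unchanged.

2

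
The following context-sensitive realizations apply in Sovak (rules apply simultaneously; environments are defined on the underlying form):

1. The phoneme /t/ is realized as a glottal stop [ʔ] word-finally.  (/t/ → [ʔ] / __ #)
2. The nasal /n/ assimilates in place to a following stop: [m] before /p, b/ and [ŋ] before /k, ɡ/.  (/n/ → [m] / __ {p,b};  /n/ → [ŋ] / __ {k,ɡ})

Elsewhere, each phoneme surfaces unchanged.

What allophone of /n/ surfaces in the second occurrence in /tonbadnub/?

[n]

/n/ (between /d/ and /u/): rule 2 targets it, but not before a labial or velar stop → unchanged [n].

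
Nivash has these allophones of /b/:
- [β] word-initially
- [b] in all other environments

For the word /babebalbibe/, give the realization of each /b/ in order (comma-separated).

Occurrence 1 (position 1): word-initially → [β].
Occurrence 2 (position 3): no conditioning environment matches → elsewhere allophone [b].
Occurrence 3 (position 5): no conditioning environment matches → elsewhere allophone [b].
Occurrence 4 (position 8): no conditioning environment matches → elsewhere allophone [b].
Occurrence 5 (position 10): no conditioning environment matches → elsewhere allophone [b].

[β], [b], [b], [b], [b]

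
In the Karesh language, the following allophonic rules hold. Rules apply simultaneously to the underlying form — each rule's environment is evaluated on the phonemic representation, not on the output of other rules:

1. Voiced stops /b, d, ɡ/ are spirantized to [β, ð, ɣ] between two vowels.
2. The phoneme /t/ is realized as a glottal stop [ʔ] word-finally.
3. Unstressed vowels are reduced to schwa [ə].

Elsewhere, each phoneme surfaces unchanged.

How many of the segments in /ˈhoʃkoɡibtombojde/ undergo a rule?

6

Segments that undergo a rule: /o/ → [ə] (rule 3); /ɡ/ → [ɣ] (rule 1); /i/ → [ə] (rule 3); /o/ → [ə] (rule 3); /o/ → [ə] (rule 3); /e/ → [ə] (rule 3).
All other segments surface unchanged.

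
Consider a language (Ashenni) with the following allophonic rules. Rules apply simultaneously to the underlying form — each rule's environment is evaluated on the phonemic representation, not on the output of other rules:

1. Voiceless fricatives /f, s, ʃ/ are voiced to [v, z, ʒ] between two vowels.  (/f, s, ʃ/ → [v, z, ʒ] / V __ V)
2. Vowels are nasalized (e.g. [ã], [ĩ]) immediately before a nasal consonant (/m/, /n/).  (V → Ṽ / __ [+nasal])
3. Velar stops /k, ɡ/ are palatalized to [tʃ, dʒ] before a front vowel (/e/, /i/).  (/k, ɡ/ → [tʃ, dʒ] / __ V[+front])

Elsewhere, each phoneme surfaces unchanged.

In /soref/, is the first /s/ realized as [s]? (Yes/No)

/s/ — word-initial; rule 1 does not apply here → [s].
The actual realization is [s], which matches [s].

Yes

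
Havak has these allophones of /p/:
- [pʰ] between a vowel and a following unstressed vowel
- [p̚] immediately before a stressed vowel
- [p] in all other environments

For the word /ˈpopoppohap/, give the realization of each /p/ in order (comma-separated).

[p̚], [pʰ], [p], [p], [p]

Occurrence 1 (position 1): immediately before a stressed vowel → [p̚].
Occurrence 2 (position 3): between a vowel and a following unstressed vowel → [pʰ].
Occurrence 3 (position 5): no conditioning environment matches → elsewhere allophone [p].
Occurrence 4 (position 6): no conditioning environment matches → elsewhere allophone [p].
Occurrence 5 (position 10): no conditioning environment matches → elsewhere allophone [p].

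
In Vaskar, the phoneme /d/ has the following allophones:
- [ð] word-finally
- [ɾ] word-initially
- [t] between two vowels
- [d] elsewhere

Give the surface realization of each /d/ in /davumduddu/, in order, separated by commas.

[ɾ], [d], [d], [d]

Occurrence 1 (position 1): word-initially → [ɾ].
Occurrence 2 (position 6): no conditioning environment matches → elsewhere allophone [d].
Occurrence 3 (position 8): no conditioning environment matches → elsewhere allophone [d].
Occurrence 4 (position 9): no conditioning environment matches → elsewhere allophone [d].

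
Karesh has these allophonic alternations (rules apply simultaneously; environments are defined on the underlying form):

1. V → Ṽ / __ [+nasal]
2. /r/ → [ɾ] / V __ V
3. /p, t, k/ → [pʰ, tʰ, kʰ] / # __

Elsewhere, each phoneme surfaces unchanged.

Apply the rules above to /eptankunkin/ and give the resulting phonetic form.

/e/ (word-initial) is in the target of rule 1 but the environment (before a nasal consonant) is not met → [e].
/p/ (between /e/ and /t/) is in the target of rule 3 but the environment (word-initially) is not met → [p].
/t/ — between /p/ and /a/; rule 3 does not apply here → [t].
/a/ — between /t/ and /n/, before a nasal consonant — surfaces as [ã] (rule 1).
/n/ (between /a/ and /k/): no rule targets it → [n].
/k/ — between /n/ and /u/; rule 3 does not apply here → [k].
/u/ — between /k/ and /n/, before a nasal consonant — surfaces as [ũ] (rule 1).
/n/ (between /u/ and /k/) is unaffected → [n].
/k/ (between /n/ and /i/): rule 3 targets it, but not word-initially → unchanged [k].
/i/ — between /k/ and /n/, before a nasal consonant — surfaces as [ĩ] (rule 1).
/n/ stays [n].

[eptãnkũnkĩn]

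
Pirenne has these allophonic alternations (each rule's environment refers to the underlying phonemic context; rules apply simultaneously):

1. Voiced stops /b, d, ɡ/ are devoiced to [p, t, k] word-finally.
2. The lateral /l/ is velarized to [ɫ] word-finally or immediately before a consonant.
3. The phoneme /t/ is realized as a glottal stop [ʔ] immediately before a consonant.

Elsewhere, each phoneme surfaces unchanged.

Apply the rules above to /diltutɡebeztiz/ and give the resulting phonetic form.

[diɫtuʔɡebeztiz]

/d/ — word-initial; rule 1 does not apply here → [d].
/i/ stays [i].
Rule 2 applies to /l/ (between /i/ and /t/: word-finally or immediately before a consonant) → [ɫ].
/t/ (between /l/ and /u/): rule 3 targets it, but not immediately before a consonant → unchanged [t].
/u/ — not in any rule's target class → [u].
/t/ (between /u/ and /ɡ/): immediately before a consonant, so rule 3 applies → [ʔ].
/ɡ/ (between /t/ and /e/) fails the environment for rule 1, so it stays [ɡ].
/e/ (between /ɡ/ and /b/) is unaffected → [e].
/b/ — between /e/ and /e/; rule 1 does not apply here → [b].
/e/ (between /b/ and /z/) is unaffected → [e].
/z/ (between /e/ and /t/) is unaffected → [z].
/t/ (between /z/ and /i/) fails the environment for rule 3, so it stays [t].
/i/ (between /t/ and /z/) is unaffected → [i].
/z/ (word-final) is unaffected → [z].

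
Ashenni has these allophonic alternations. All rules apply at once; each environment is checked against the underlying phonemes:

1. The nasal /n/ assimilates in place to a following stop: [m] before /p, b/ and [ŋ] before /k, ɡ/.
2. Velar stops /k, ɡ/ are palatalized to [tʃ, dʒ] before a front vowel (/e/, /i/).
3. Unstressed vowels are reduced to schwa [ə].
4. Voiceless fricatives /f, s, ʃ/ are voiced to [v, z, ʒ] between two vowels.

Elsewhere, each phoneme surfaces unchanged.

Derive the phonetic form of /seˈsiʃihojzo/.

[səˈziʒəhəjzə]

/s/ (word-initial): rule 4 targets it, but not between two vowels → unchanged [s].
/e/ meets the environment for rule 3 (in an unstressed syllable) → [ə].
/s/ (between /e/ and /i/) occurs between two vowels → [z] by rule 4.
/i/ (between /s/ and /ʃ/) fails the environment for rule 3, so it stays [i].
/ʃ/ (between /i/ and /i/): between two vowels, so rule 4 applies → [ʒ].
/i/ (between /ʃ/ and /h/): in an unstressed syllable, so rule 3 applies → [ə].
/h/ (between /i/ and /o/): no rule targets it → [h].
/o/ (between /h/ and /j/): in an unstressed syllable, so rule 3 applies → [ə].
/j/ stays [j].
/z/ — not in any rule's target class → [z].
/o/ (word-final) occurs in an unstressed syllable → [ə] by rule 3.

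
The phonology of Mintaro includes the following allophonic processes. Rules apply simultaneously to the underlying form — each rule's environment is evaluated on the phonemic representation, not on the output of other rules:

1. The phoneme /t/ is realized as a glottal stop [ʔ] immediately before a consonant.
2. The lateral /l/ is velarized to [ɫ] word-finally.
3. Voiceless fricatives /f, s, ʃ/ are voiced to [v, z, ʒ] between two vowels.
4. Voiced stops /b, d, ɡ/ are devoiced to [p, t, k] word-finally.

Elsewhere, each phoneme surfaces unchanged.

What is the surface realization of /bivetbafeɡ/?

[biveʔbavek]

/b/ — word-initial; rule 4 does not apply here → [b].
/i/ — not in any rule's target class → [i].
/v/ — not in any rule's target class → [v].
/e/ (between /v/ and /t/): no rule targets it → [e].
/t/ meets the environment for rule 1 (immediately before a consonant) → [ʔ].
/b/ (between /t/ and /a/): rule 4 targets it, but not word-finally → unchanged [b].
/a/ stays [a].
/f/ (between /a/ and /e/) occurs between two vowels → [v] by rule 3.
/e/ (between /f/ and /ɡ/) is unaffected → [e].
/ɡ/ — word-final, word-finally — surfaces as [k] (rule 4).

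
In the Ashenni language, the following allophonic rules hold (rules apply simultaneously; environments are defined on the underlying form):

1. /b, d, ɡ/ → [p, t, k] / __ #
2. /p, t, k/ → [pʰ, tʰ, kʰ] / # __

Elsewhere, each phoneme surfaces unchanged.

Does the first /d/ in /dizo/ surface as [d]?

/d/ (word-initial) is in the target of rule 1 but the environment (word-finally) is not met → [d].
The actual realization is [d], which matches [d].

Yes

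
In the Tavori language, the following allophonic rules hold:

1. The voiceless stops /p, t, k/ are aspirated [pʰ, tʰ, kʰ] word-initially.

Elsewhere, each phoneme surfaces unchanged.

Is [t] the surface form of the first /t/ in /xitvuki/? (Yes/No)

/t/ (between /i/ and /v/) is in the target of rule 1 but the environment (word-initially) is not met → [t].
The actual realization is [t], which matches [t].

Yes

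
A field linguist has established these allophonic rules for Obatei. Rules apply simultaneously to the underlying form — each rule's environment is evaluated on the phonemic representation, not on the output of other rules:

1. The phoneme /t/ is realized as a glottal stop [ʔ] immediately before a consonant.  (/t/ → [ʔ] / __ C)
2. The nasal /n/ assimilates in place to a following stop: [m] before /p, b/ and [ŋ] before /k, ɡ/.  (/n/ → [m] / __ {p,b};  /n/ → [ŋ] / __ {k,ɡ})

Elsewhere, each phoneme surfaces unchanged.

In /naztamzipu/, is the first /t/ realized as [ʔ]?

No

/t/ (between /z/ and /a/) is in the target of rule 1 but the environment (immediately before a consonant) is not met → [t].
The actual realization is [t], not [ʔ].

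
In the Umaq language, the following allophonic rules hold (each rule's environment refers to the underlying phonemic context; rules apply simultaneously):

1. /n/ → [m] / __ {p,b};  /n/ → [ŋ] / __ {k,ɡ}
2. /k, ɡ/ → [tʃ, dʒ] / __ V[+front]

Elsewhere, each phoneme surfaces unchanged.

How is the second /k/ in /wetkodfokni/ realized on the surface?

[k]

/k/ (between /o/ and /n/) fails the environment for rule 2, so it stays [k].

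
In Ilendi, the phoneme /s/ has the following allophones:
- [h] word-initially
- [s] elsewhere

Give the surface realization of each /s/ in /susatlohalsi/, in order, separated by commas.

[h], [s], [s]

Occurrence 1 (position 1): word-initially → [h].
Occurrence 2 (position 3): no conditioning environment matches → elsewhere allophone [s].
Occurrence 3 (position 11): no conditioning environment matches → elsewhere allophone [s].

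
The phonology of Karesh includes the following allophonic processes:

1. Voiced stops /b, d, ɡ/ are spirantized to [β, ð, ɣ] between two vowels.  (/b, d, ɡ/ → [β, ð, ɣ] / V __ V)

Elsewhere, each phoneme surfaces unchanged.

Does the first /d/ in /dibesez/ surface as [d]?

/d/ (word-initial) fails the environment for rule 1, so it stays [d].
The actual realization is [d], which matches [d].

Yes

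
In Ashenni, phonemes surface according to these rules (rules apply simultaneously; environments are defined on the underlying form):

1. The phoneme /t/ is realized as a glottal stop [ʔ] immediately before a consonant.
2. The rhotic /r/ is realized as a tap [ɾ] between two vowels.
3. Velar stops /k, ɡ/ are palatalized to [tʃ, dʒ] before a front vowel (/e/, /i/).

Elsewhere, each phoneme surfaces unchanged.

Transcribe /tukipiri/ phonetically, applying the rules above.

[tutʃipiɾi]

/t/ (word-initial) fails the environment for rule 1, so it stays [t].
/u/ — not in any rule's target class → [u].
/k/ — between /u/ and /i/, before a front vowel — surfaces as [tʃ] (rule 3).
/i/ stays [i].
/p/ (between /i/ and /i/): no rule targets it → [p].
/i/ (between /p/ and /r/) is unaffected → [i].
/r/ meets the environment for rule 2 (between two vowels) → [ɾ].
/i/ stays [i].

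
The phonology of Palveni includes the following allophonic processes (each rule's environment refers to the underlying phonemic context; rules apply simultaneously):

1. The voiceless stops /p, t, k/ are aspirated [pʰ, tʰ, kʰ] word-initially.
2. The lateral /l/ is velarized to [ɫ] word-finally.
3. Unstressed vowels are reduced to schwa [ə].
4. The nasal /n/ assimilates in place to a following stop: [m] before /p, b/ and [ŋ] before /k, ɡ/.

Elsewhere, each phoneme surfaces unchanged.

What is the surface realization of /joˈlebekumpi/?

[jəˈlebəkəmpə]

/j/ (word-initial): no rule targets it → [j].
/o/ (between /j/ and /l/): in an unstressed syllable, so rule 3 applies → [ə].
/l/ (between /o/ and /e/): rule 2 targets it, but not word-finally → unchanged [l].
/e/ (between /l/ and /b/) is in the target of rule 3 but the environment (in an unstressed syllable) is not met → [e].
/b/ (between /e/ and /e/) is unaffected → [b].
Rule 3 applies to /e/ (between /b/ and /k/: in an unstressed syllable) → [ə].
/k/ (between /e/ and /u/) is in the target of rule 1 but the environment (word-initially) is not met → [k].
/u/ (between /k/ and /m/): in an unstressed syllable, so rule 3 applies → [ə].
/m/ (between /u/ and /p/): no rule targets it → [m].
/p/ (between /m/ and /i/) fails the environment for rule 1, so it stays [p].
/i/ (word-final): in an unstressed syllable, so rule 3 applies → [ə].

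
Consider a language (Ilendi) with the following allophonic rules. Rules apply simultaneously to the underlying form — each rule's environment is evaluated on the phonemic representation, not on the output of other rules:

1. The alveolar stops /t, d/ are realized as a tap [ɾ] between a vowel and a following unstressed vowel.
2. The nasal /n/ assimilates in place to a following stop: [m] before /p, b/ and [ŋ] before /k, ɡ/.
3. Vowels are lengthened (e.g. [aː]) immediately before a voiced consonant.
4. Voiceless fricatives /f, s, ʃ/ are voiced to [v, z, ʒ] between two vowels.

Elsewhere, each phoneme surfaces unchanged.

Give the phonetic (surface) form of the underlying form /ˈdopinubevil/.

[ˈdopiːnuːbeːviːl]

/d/ — word-initial; rule 1 does not apply here → [d].
/o/ — between /d/ and /p/; rule 3 does not apply here → [o].
/i/ (between /p/ and /n/): before a voiced consonant, so rule 3 applies → [iː].
/n/ (between /i/ and /u/): rule 2 targets it, but not before a labial or velar stop → unchanged [n].
/u/ meets the environment for rule 3 (before a voiced consonant) → [uː].
Rule 3 applies to /e/ (between /b/ and /v/: before a voiced consonant) → [eː].
/i/ (between /v/ and /l/): before a voiced consonant, so rule 3 applies → [iː].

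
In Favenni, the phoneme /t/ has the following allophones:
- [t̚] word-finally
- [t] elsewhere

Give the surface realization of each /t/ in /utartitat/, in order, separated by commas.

[t], [t], [t], [t̚]

Occurrence 1 (position 2): no conditioning environment matches → elsewhere allophone [t].
Occurrence 2 (position 5): no conditioning environment matches → elsewhere allophone [t].
Occurrence 3 (position 7): no conditioning environment matches → elsewhere allophone [t].
Occurrence 4 (position 9): word-finally → [t̚].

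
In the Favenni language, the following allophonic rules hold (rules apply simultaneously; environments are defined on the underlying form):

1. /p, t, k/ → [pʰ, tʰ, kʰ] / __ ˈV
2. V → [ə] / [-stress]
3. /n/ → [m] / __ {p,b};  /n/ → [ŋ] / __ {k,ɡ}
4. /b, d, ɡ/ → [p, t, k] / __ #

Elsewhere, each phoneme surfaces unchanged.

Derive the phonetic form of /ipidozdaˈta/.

[əpədəzdəˈtʰa]

/i/ (word-initial) occurs in an unstressed syllable → [ə] by rule 2.
/p/ — between /i/ and /i/; rule 1 does not apply here → [p].
/i/ meets the environment for rule 2 (in an unstressed syllable) → [ə].
/d/ (between /i/ and /o/) is in the target of rule 4 but the environment (word-finally) is not met → [d].
/o/ — between /d/ and /z/, in an unstressed syllable — surfaces as [ə] (rule 2).
/z/ (between /o/ and /d/): no rule targets it → [z].
/d/ — between /z/ and /a/; rule 4 does not apply here → [d].
Rule 2 applies to /a/ (between /d/ and /t/: in an unstressed syllable) → [ə].
/t/ meets the environment for rule 1 (immediately before a stressed vowel) → [tʰ].
/a/ (word-final): rule 2 targets it, but not in an unstressed syllable → unchanged [a].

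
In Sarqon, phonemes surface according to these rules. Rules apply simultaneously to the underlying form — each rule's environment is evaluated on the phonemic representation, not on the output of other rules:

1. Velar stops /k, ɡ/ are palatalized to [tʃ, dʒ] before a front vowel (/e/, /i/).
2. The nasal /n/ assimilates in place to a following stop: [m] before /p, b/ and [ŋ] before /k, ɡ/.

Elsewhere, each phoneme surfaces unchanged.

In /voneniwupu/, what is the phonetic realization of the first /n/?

/n/ (between /o/ and /e/) fails the environment for rule 2, so it stays [n].

[n]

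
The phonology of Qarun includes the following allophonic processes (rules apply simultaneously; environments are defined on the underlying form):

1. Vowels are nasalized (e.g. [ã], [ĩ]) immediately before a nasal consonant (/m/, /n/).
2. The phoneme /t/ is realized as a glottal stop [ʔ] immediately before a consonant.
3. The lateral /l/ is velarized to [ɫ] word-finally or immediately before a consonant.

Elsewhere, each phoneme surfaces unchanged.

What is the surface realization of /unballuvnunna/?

/u/ (word-initial): before a nasal consonant, so rule 1 applies → [ũ].
/n/ — not in any rule's target class → [n].
/b/ (between /n/ and /a/) is unaffected → [b].
/a/ (between /b/ and /l/) fails the environment for rule 1, so it stays [a].
Rule 3 applies to /l/ (between /a/ and /l/: word-finally or immediately before a consonant) → [ɫ].
/l/ (between /l/ and /u/): rule 3 targets it, but not word-finally or immediately before a consonant → unchanged [l].
/u/ (between /l/ and /v/) fails the environment for rule 1, so it stays [u].
/v/ (between /u/ and /n/): no rule targets it → [v].
/n/ — not in any rule's target class → [n].
/u/ (between /n/ and /n/): before a nasal consonant, so rule 1 applies → [ũ].
/n/ (between /u/ and /n/): no rule targets it → [n].
/n/ — not in any rule's target class → [n].
/a/ (word-final) is in the target of rule 1 but the environment (before a nasal consonant) is not met → [a].

[ũnbaɫluvnũnna]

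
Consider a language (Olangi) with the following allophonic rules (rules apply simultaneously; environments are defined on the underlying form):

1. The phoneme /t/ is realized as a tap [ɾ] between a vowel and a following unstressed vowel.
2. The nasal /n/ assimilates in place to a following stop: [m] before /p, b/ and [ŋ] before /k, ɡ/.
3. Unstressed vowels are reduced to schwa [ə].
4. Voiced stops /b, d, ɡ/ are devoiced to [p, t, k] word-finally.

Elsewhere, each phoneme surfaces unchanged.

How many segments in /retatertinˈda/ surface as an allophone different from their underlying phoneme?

Segments that undergo a rule: /e/ → [ə] (rule 3); /t/ → [ɾ] (rule 1); /a/ → [ə] (rule 3); /t/ → [ɾ] (rule 1); /e/ → [ə] (rule 3); /i/ → [ə] (rule 3).
All other segments surface unchanged.

6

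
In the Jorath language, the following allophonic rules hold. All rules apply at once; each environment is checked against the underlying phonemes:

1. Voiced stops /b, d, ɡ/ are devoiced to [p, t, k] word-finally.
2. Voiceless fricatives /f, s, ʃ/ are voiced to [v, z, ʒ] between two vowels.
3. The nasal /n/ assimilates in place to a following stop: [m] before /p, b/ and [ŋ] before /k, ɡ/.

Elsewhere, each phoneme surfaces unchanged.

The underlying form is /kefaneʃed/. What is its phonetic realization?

[kevaneʒet]

/k/ — not in any rule's target class → [k].
/e/ (between /k/ and /f/) is unaffected → [e].
/f/ — between /e/ and /a/, between two vowels — surfaces as [v] (rule 2).
/a/ (between /f/ and /n/): no rule targets it → [a].
/n/ (between /a/ and /e/) fails the environment for rule 3, so it stays [n].
/e/ — not in any rule's target class → [e].
/ʃ/ (between /e/ and /e/) occurs between two vowels → [ʒ] by rule 2.
/e/ — not in any rule's target class → [e].
Rule 1 applies to /d/ (word-final: word-finally) → [t].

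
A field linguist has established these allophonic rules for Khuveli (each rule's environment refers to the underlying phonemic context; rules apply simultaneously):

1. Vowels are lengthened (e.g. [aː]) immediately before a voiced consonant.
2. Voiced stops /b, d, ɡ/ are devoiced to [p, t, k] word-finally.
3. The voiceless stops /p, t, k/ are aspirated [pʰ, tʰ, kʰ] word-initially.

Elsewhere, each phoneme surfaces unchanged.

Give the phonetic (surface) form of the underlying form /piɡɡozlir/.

/p/ — word-initial, word-initially — surfaces as [pʰ] (rule 3).
Rule 1 applies to /i/ (between /p/ and /ɡ/: before a voiced consonant) → [iː].
/ɡ/ (between /i/ and /ɡ/) fails the environment for rule 2, so it stays [ɡ].
/ɡ/ — between /ɡ/ and /o/; rule 2 does not apply here → [ɡ].
/o/ (between /ɡ/ and /z/): before a voiced consonant, so rule 1 applies → [oː].
/i/ — between /l/ and /r/, before a voiced consonant — surfaces as [iː] (rule 1).

[pʰiːɡɡoːzliːr]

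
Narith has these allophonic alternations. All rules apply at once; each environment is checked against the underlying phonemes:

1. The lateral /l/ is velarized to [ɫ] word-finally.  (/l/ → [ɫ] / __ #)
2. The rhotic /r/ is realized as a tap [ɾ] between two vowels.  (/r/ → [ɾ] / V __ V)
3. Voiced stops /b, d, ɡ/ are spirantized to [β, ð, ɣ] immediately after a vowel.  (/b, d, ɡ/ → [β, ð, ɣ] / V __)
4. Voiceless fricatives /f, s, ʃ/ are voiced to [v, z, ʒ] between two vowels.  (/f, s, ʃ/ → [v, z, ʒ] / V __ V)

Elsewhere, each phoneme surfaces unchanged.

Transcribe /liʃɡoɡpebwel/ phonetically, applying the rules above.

[liʃɡoɣpeβweɫ]

/l/ (word-initial): rule 1 targets it, but not word-finally → unchanged [l].
/i/ (between /l/ and /ʃ/) is unaffected → [i].
/ʃ/ (between /i/ and /ɡ/) fails the environment for rule 4, so it stays [ʃ].
/ɡ/ (between /ʃ/ and /o/) fails the environment for rule 3, so it stays [ɡ].
/o/ stays [o].
/ɡ/ meets the environment for rule 3 (immediately after a vowel) → [ɣ].
/p/ (between /ɡ/ and /e/) is unaffected → [p].
/e/ — not in any rule's target class → [e].
/b/ (between /e/ and /w/): immediately after a vowel, so rule 3 applies → [β].
/w/ (between /b/ and /e/): no rule targets it → [w].
/e/ stays [e].
/l/ (word-final) occurs word-finally → [ɫ] by rule 1.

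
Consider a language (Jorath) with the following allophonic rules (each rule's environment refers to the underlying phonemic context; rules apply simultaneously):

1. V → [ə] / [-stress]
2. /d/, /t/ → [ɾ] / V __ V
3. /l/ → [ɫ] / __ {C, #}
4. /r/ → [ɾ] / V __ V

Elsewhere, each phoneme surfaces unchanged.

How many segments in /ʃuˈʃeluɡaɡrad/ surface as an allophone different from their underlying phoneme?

4

Segments that undergo a rule: /u/ → [ə] (rule 1); /u/ → [ə] (rule 1); /a/ → [ə] (rule 1); /a/ → [ə] (rule 1).
All other segments surface unchanged.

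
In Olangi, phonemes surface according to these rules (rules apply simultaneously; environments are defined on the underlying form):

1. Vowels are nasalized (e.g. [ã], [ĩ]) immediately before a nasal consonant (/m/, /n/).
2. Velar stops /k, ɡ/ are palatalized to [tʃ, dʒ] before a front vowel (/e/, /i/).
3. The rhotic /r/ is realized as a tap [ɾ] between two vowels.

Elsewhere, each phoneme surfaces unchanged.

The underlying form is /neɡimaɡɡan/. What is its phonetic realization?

[nedʒĩmaɡɡãn]

/e/ (between /n/ and /ɡ/) is in the target of rule 1 but the environment (before a nasal consonant) is not met → [e].
/ɡ/ (between /e/ and /i/): before a front vowel, so rule 2 applies → [dʒ].
/i/ (between /ɡ/ and /m/): before a nasal consonant, so rule 1 applies → [ĩ].
/a/ — between /m/ and /ɡ/; rule 1 does not apply here → [a].
/ɡ/ (between /a/ and /ɡ/) fails the environment for rule 2, so it stays [ɡ].
/ɡ/ (between /ɡ/ and /a/) fails the environment for rule 2, so it stays [ɡ].
/a/ (between /ɡ/ and /n/): before a nasal consonant, so rule 1 applies → [ã].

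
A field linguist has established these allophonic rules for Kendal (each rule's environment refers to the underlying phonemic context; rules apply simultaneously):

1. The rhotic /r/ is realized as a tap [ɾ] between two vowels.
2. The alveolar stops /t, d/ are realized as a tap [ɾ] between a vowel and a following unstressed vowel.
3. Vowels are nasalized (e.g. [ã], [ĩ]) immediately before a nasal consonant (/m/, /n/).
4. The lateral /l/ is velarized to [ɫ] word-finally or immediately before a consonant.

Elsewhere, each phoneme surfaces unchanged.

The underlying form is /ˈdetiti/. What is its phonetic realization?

[ˈdeɾiɾi]

/d/ — word-initial; rule 2 does not apply here → [d].
/e/ (between /d/ and /t/): rule 3 targets it, but not before a nasal consonant → unchanged [e].
/t/ (between /e/ and /i/): between a vowel and a following unstressed vowel, so rule 2 applies → [ɾ].
/i/ (between /t/ and /t/) is in the target of rule 3 but the environment (before a nasal consonant) is not met → [i].
Rule 2 applies to /t/ (between /i/ and /i/: between a vowel and a following unstressed vowel) → [ɾ].
/i/ (word-final) is in the target of rule 3 but the environment (before a nasal consonant) is not met → [i].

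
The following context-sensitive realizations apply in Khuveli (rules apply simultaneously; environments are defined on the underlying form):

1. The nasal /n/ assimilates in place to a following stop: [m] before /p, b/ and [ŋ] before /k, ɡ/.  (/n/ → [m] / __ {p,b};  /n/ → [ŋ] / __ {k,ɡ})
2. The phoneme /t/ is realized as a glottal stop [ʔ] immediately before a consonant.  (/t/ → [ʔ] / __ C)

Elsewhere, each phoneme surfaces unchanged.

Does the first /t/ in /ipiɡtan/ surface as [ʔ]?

/t/ — between /ɡ/ and /a/; rule 2 does not apply here → [t].
The actual realization is [t], not [ʔ].

No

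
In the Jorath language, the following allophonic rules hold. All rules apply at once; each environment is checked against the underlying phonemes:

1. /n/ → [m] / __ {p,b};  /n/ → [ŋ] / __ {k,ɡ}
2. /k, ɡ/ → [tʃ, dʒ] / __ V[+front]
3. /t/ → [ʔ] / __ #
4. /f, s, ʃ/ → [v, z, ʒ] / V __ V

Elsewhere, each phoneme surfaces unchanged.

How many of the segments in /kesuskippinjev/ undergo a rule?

Segments that undergo a rule: /k/ → [tʃ] (rule 2); /s/ → [z] (rule 4); /k/ → [tʃ] (rule 2).
All other segments surface unchanged.

3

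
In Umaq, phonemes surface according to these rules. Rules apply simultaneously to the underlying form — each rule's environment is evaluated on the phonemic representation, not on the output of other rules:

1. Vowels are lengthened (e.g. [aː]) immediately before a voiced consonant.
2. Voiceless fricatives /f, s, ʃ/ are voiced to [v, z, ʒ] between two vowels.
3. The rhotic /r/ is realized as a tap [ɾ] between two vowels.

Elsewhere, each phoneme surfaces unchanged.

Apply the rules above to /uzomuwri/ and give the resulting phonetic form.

[uːzoːmuːwri]

Rule 1 applies to /u/ (word-initial: before a voiced consonant) → [uː].
/z/ (between /u/ and /o/) is unaffected → [z].
/o/ meets the environment for rule 1 (before a voiced consonant) → [oː].
/m/ — not in any rule's target class → [m].
/u/ meets the environment for rule 1 (before a voiced consonant) → [uː].
/w/ (between /u/ and /r/) is unaffected → [w].
/r/ (between /w/ and /i/) fails the environment for rule 3, so it stays [r].
/i/ (word-final) fails the environment for rule 1, so it stays [i].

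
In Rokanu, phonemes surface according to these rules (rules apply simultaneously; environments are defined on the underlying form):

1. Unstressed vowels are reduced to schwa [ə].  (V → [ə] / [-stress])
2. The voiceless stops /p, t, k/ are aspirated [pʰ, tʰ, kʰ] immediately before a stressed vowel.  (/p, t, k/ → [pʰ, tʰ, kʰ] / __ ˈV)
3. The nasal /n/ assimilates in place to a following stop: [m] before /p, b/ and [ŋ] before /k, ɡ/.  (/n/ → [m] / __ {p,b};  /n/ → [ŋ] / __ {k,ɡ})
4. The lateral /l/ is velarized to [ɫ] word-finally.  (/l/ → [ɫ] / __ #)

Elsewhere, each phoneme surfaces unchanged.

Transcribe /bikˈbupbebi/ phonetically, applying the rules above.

[bəkˈbupbəbə]

/b/ (word-initial) is unaffected → [b].
Rule 1 applies to /i/ (between /b/ and /k/: in an unstressed syllable) → [ə].
/k/ — between /i/ and /b/; rule 2 does not apply here → [k].
/b/ (between /k/ and /u/): no rule targets it → [b].
/u/ (between /b/ and /p/) fails the environment for rule 1, so it stays [u].
/p/ (between /u/ and /b/) fails the environment for rule 2, so it stays [p].
/b/ — not in any rule's target class → [b].
/e/ — between /b/ and /b/, in an unstressed syllable — surfaces as [ə] (rule 1).
/b/ stays [b].
/i/ — word-final, in an unstressed syllable — surfaces as [ə] (rule 1).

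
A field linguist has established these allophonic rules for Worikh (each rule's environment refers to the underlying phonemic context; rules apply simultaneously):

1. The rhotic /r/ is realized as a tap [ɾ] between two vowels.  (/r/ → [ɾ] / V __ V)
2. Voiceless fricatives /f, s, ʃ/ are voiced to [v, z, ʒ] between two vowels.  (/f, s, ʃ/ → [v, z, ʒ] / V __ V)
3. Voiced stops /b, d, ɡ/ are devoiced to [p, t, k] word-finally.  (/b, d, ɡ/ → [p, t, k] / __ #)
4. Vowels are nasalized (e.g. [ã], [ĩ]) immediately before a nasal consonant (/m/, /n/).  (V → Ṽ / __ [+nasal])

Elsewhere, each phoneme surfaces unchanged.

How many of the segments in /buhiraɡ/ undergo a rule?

Segments that undergo a rule: /r/ → [ɾ] (rule 1); /ɡ/ → [k] (rule 3).
All other segments surface unchanged.

2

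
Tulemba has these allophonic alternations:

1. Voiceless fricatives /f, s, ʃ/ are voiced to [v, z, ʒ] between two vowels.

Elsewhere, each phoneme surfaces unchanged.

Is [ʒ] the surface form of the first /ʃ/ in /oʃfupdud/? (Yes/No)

No

/ʃ/ — between /o/ and /f/; rule 1 does not apply here → [ʃ].
The actual realization is [ʃ], not [ʒ].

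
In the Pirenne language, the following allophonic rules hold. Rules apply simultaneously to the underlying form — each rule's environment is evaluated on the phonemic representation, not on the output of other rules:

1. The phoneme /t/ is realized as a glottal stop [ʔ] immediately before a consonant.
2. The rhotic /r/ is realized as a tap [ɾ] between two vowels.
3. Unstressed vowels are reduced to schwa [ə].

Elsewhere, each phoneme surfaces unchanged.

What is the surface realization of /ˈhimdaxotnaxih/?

[ˈhimdəxəʔnəxəh]

/i/ (between /h/ and /m/) fails the environment for rule 3, so it stays [i].
/a/ (between /d/ and /x/): in an unstressed syllable, so rule 3 applies → [ə].
/o/ (between /x/ and /t/): in an unstressed syllable, so rule 3 applies → [ə].
/t/ (between /o/ and /n/) occurs immediately before a consonant → [ʔ] by rule 1.
/a/ — between /n/ and /x/, in an unstressed syllable — surfaces as [ə] (rule 3).
/i/ — between /x/ and /h/, in an unstressed syllable — surfaces as [ə] (rule 3).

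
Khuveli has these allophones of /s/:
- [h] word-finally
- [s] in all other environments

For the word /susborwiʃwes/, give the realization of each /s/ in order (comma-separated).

[s], [s], [h]

Occurrence 1 (position 1): no conditioning environment matches → elsewhere allophone [s].
Occurrence 2 (position 3): no conditioning environment matches → elsewhere allophone [s].
Occurrence 3 (position 12): word-finally → [h].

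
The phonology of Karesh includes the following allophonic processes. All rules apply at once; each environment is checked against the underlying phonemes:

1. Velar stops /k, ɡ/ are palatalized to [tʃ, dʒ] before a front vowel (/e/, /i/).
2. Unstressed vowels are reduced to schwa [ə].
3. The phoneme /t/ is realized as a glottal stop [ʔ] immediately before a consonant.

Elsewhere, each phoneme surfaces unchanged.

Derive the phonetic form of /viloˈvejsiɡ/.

[vələˈvejsəɡ]

/i/ — between /v/ and /l/, in an unstressed syllable — surfaces as [ə] (rule 2).
/o/ (between /l/ and /v/) occurs in an unstressed syllable → [ə] by rule 2.
/e/ (between /v/ and /j/): rule 2 targets it, but not in an unstressed syllable → unchanged [e].
Rule 2 applies to /i/ (between /s/ and /ɡ/: in an unstressed syllable) → [ə].
/ɡ/ (word-final): rule 1 targets it, but not before a front vowel → unchanged [ɡ].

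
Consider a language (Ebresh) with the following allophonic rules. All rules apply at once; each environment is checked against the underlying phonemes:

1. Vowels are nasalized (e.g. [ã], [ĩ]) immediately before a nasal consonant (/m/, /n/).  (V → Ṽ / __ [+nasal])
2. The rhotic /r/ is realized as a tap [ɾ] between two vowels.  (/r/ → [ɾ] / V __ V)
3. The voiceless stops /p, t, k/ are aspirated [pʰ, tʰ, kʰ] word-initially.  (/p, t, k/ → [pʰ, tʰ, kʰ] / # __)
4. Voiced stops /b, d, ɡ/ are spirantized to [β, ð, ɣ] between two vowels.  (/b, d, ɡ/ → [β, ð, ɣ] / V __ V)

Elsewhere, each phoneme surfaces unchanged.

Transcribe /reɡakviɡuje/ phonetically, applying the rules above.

/r/ (word-initial) fails the environment for rule 2, so it stays [r].
/e/ — between /r/ and /ɡ/; rule 1 does not apply here → [e].
/ɡ/ (between /e/ and /a/): between two vowels, so rule 4 applies → [ɣ].
/a/ (between /ɡ/ and /k/) is in the target of rule 1 but the environment (before a nasal consonant) is not met → [a].
/k/ (between /a/ and /v/) fails the environment for rule 3, so it stays [k].
/v/ stays [v].
/i/ — between /v/ and /ɡ/; rule 1 does not apply here → [i].
/ɡ/ (between /i/ and /u/): between two vowels, so rule 4 applies → [ɣ].
/u/ — between /ɡ/ and /j/; rule 1 does not apply here → [u].
/j/ (between /u/ and /e/) is unaffected → [j].
/e/ (word-final) fails the environment for rule 1, so it stays [e].

[reɣakviɣuje]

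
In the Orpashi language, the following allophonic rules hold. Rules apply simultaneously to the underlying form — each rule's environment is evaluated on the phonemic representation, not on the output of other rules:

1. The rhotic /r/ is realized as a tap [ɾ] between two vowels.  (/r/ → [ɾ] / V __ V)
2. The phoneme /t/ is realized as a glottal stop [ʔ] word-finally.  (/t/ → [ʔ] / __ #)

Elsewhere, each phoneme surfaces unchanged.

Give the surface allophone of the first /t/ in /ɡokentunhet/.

/t/ — between /n/ and /u/; rule 2 does not apply here → [t].

[t]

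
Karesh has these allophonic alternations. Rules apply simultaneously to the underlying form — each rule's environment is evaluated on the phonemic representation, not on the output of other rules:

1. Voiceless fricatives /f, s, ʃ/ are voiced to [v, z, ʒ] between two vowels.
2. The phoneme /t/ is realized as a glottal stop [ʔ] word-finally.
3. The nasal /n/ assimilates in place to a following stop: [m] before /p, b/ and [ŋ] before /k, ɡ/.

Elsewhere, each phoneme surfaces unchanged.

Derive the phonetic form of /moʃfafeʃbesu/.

[moʃfaveʃbezu]

/m/ stays [m].
/o/ stays [o].
/ʃ/ (between /o/ and /f/) is in the target of rule 1 but the environment (between two vowels) is not met → [ʃ].
/f/ (between /ʃ/ and /a/) fails the environment for rule 1, so it stays [f].
/a/ (between /f/ and /f/) is unaffected → [a].
/f/ meets the environment for rule 1 (between two vowels) → [v].
/e/ — not in any rule's target class → [e].
/ʃ/ — between /e/ and /b/; rule 1 does not apply here → [ʃ].
/b/ stays [b].
/e/ stays [e].
Rule 1 applies to /s/ (between /e/ and /u/: between two vowels) → [z].
/u/ — not in any rule's target class → [u].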